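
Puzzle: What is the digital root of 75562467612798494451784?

7+5+5+6+2+4+6+7+6+1+2+7+9+8+4+9+4+4+5+1+7+8+4 = 121
1+2+1 = 4

4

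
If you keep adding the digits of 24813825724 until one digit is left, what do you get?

1

2+4+8+1+3+8+2+5+7+2+4 = 46
4+6 = 10
1+0 = 1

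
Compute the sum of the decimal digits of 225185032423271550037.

67

2+2+5+1+8+5+0+3+2+4+2+3+2+7+1+5+5+0+0+3+7 = 67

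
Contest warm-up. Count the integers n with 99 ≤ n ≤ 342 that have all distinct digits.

171

The integers in [99, 342] that have all distinct digits: 102, 103, 104, 105, 106, 107, …, 341, 342.
171 qualify.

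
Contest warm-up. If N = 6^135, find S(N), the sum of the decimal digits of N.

468

6^135 = 1123100968590805486067490785139871311149300510808491947285143687519677653346191462727898443913171541426176
Sum of its 106 digits: 468.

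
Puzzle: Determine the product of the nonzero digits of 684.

6×8×4 = 192

192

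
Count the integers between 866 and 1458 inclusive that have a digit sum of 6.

The integers in [866, 1458] that have a digit sum of 6: 1005, 1014, 1023, 1032, 1041, 1050, …, 1401, 1410.
20 qualify.

20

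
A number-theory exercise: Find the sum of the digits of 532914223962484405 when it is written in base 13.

97

532914223962484405 in base 13 is A5469728C31AA712.
Digit sum: 10+5+4+6+9+7+2+8+12+3+1+10+10+7+1+2 = 97.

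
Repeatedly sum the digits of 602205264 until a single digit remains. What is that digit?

6+0+2+2+0+5+2+6+4 = 27
2+7 = 9

9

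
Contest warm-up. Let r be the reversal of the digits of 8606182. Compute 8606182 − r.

5790114

Reverse of 8606182 is 2816068.
8606182 − 2816068 = 5790114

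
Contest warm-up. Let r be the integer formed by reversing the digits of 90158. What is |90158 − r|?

Reverse of 90158 is 85109.
|90158 − 85109| = 5049

5049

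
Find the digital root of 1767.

1+7+6+7 = 21
2+1 = 3

3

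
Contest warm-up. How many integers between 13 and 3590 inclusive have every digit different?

The integers in [13, 3590] that have every digit different: 13, 14, 15, 16, 17, 18, …, 3589, 3590.
2009 qualify.

2009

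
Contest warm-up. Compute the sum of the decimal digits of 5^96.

5^96 = 12621774483536188886587657044524579674771302961744368076324462890625
Sum of its 68 digits: 325.

325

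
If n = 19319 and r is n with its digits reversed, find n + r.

110710

Reverse of 19319 is 91391.
19319 + 91391 = 110710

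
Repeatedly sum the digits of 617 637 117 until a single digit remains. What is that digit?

3

6+1+7+6+3+7+1+1+7 = 39
3+9 = 12
1+2 = 3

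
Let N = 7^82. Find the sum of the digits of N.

7^82 = 1986274564260074954771227439341817016242885890299592103563430267952049
Sum of its 70 digits: 313.

313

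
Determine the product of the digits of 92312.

9×2×3×1×2 = 108

108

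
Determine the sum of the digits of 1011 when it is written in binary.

1011 in base 2 is 1111110011.
Digit sum: 1+1+1+1+1+1+0+0+1+1 = 8.

8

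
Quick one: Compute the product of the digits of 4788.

4×7×8×8 = 1792

1792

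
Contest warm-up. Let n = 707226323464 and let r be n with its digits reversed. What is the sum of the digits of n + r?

Reversal of 707226323464 is 464323622707; 707226323464 + 464323622707 = 1171549946171.
Digit sum of 1171549946171: 1+1+7+1+5+4+9+9+4+6+1+7+1 = 56.

56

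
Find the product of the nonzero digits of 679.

6×7×9 = 378

378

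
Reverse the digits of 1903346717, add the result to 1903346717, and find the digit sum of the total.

Reversal of 1903346717 is 7176433091; 1903346717 + 7176433091 = 9079779808.
Digit sum of 9079779808: 9+0+7+9+7+7+9+8+0+8 = 64.

64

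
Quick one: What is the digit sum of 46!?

46! = 5502622159812088949850305428800254892961651752960000000000
Sum of its 58 digits: 216.

216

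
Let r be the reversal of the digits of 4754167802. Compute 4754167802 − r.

2666553228

Reverse of 4754167802 is 2087614574.
4754167802 − 2087614574 = 2666553228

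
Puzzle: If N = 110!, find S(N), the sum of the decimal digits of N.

657

110! = 15882455415227429404253703127090772871724410234473563207581748318444567162948183030959960131517678520479243672638179990208521148623422266876757623911219200000000000000000000000000
Sum of its 179 digits: 657.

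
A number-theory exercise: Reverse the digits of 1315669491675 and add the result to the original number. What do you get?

7077619156806

Reverse of 1315669491675 is 5761949665131.
1315669491675 + 5761949665131 = 7077619156806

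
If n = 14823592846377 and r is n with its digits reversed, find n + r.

Reverse of 14823592846377 is 77364829532841.
14823592846377 + 77364829532841 = 92188422379218

92188422379218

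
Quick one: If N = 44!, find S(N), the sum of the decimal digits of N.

44! = 2658271574788448768043625811014615890319638528000000000
Sum of its 55 digits: 216.

216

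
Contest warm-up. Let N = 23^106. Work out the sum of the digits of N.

715

23^106 = 2203690593468701693401954159985178669353725494499857842934186816494760909131754538181451138334899407726011670883974930191748430255688022867799889
Sum of its 145 digits: 715.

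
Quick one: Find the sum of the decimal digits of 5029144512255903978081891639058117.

148

5+0+2+9+1+4+4+5+1+2+2+5+5+9+0+3+9+7+8+0+8+1+8+9+1+6+3+9+0+5+8+1+1+7 = 148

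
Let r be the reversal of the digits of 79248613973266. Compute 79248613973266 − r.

Reverse of 79248613973266 is 66237931684297.
79248613973266 − 66237931684297 = 13010682288969

13010682288969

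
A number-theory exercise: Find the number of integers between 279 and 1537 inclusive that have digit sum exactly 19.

59

The integers in [279, 1537] that have digit sum exactly 19: 289, 298, 379, 388, 397, 469, …, 1486, 1495.
59 qualify.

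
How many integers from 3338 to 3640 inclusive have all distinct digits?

134

The integers in [3338, 3640] that have all distinct digits: 3401, 3402, 3405, 3406, 3407, 3408, …, 3629, 3640.
134 qualify.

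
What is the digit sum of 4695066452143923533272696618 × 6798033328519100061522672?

195

4695066452143923533272696618 × 6798033328519100061522672 = 31917218221286318516032252581173045849021000584723296
Sum of its 53 digits: 195.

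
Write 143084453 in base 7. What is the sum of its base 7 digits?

35

143084453 in base 7 is 3355124561.
Digit sum: 3+3+5+5+1+2+4+5+6+1 = 35.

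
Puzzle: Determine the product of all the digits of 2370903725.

0

2×3×7×0×9×0×3×7×2×5 = 0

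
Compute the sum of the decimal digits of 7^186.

748

7^186 = 15425364765854238719865682980850950480606374287625859312783428174914691263882113064915710538959556071717362843363289858942796464024227995050544648043803809649
Sum of its 158 digits: 748.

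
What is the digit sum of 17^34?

17^34 = 684326450885775034048946719925754910487329
Sum of its 42 digits: 208.

208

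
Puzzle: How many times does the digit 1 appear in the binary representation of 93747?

93747 in base 2 is 10110111000110011.
The digit 1 appears 10 times.

10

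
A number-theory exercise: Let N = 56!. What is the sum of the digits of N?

333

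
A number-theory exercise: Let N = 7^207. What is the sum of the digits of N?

7^207 = 8615773691943899650986589643014454171848473996172844739016318215226539579881879207613030381830302398070501833741646749213850513729778215737863236621587834528384934525433983543
Sum of its 175 digits: 820.

820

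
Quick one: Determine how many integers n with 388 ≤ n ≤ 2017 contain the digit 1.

1124

The integers in [388, 2017] that contain the digit 1: 391, 401, 410, 411, 412, 413, …, 2016, 2017.
1124 qualify.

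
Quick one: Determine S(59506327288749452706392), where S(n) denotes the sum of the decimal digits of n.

113

5+9+5+0+6+3+2+7+2+8+8+7+4+9+4+5+2+7+0+6+3+9+2 = 113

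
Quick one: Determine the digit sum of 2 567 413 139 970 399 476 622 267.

120

2+5+6+7+4+1+3+1+3+9+9+7+0+3+9+9+4+7+6+6+2+2+2+6+7 = 120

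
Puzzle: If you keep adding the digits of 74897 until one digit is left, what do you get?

8

7+4+8+9+7 = 35
3+5 = 8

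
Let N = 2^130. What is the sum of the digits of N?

2^130 = 1361129467683753853853498429727072845824
Sum of its 40 digits: 196.

196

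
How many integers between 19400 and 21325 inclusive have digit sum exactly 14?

103

The integers in [19400, 21325] that have digit sum exactly 14: 19400, 20039, 20048, 20057, 20066, 20075, …, 21308, 21317.
103 qualify.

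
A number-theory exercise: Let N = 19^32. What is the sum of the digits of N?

19^32 = 83198449060887472631428936505541918917761
Sum of its 41 digits: 199.

199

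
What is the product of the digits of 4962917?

4×9×6×2×9×1×7 = 27216

27216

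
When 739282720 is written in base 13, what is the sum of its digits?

52

739282720 in base 13 is BA2145C7.
Digit sum: 11+10+2+1+4+5+12+7 = 52.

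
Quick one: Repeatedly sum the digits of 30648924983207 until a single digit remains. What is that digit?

3+0+6+4+8+9+2+4+9+8+3+2+0+7 = 65
6+5 = 11
1+1 = 2

2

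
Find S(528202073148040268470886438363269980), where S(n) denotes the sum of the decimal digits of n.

5+2+8+2+0+2+0+7+3+1+4+8+0+4+0+2+6+8+4+7+0+8+8+6+4+3+8+3+6+3+2+6+9+9+8+0 = 156

156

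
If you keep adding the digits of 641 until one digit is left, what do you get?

2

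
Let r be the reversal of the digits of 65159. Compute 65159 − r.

Reverse of 65159 is 95156.
65159 − 95156 = -29997

-29997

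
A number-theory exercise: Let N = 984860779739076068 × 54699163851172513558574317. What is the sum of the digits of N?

200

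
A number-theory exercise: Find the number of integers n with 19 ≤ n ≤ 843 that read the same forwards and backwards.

The integers in [19, 843] that read the same forwards and backwards: 22, 33, 44, 55, 66, 77, …, 828, 838.
82 qualify.

82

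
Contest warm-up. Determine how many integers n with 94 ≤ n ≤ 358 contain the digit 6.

45

The integers in [94, 358] that contain the digit 6: 96, 106, 116, 126, 136, 146, …, 346, 356.
45 qualify.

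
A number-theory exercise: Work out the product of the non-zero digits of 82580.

640

8×2×5×8 = 640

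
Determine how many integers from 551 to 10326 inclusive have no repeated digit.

4901

The integers in [551, 10326] that have no repeated digit: 560, 561, 562, 563, 564, 567, …, 10325, 10326.
4901 qualify.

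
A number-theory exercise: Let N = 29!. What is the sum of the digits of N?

126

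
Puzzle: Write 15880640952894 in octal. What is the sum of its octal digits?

15880640952894 in base 8 is 347057775475076.
Digit sum: 3+4+7+0+5+7+7+7+5+4+7+5+0+7+6 = 74.

74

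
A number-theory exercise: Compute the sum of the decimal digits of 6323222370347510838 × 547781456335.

141

6323222370347510838 × 547781456335 = 3463743958759010206881836258730
Sum of its 31 digits: 141.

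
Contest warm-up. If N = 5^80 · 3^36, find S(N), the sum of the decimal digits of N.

5^80 · 3^36 = 12415537236589502184121354489755063854605765527594485320150852203369140625
Sum of its 74 digits: 306.

306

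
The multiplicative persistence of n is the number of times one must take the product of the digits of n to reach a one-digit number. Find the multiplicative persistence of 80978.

1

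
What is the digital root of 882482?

8+8+2+4+8+2 = 32
3+2 = 5

5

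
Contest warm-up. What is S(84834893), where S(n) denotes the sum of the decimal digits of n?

8+4+8+3+4+8+9+3 = 47

47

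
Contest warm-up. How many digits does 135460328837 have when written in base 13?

135460328837 in base 13 is CA0A208542, which has 10 digits.

10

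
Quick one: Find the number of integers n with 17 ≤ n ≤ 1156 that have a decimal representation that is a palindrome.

The integers in [17, 1156] that have a decimal representation that is a palindrome: 22, 33, 44, 55, 66, 77, …, 1001, 1111.
100 qualify.

100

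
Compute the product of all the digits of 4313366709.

0

4×3×1×3×3×6×6×7×0×9 = 0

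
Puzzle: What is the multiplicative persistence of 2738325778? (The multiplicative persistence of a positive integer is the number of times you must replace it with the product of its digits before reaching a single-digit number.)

2738325778 → 3951360 → 0 (2 steps)

2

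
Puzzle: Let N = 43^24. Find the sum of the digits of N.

199

43^24 = 1596772093453535767288998989560362112801
Sum of its 40 digits: 199.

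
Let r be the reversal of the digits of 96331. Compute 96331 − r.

Reverse of 96331 is 13369.
96331 − 13369 = 82962

82962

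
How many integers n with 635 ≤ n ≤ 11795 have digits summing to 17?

759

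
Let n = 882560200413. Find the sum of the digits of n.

39

8+8+2+5+6+0+2+0+0+4+1+3 = 39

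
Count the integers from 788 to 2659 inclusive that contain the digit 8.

513

The integers in [788, 2659] that contain the digit 8: 788, 789, 798, 800, 801, 802, …, 2648, 2658.
513 qualify.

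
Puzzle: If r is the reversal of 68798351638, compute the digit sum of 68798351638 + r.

38

Reversal of 68798351638 is 83615389786; 68798351638 + 83615389786 = 152413741424.
Digit sum of 152413741424: 1+5+2+4+1+3+7+4+1+4+2+4 = 38.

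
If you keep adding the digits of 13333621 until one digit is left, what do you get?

1+3+3+3+3+6+2+1 = 22
2+2 = 4
(Equivalently, 13333621 mod 9 = 4.)

4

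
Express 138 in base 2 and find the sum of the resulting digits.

138 in base 2 is 10001010.
Digit sum: 1+0+0+0+1+0+1+0 = 3.

3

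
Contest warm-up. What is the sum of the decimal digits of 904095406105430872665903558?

114

9+0+4+0+9+5+4+0+6+1+0+5+4+3+0+8+7+2+6+6+5+9+0+3+5+5+8 = 114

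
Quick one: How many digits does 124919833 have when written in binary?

124919833 in base 2 is 111011100100010000000011001, which has 27 digits.

27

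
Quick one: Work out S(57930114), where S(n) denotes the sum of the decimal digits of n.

30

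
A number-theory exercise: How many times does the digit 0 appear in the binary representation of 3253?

5

3253 in base 2 is 110010110101.
The digit 0 appears 5 times.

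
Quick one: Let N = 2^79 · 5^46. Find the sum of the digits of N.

62

2^79 · 5^46 = 85899345920000000000000000000000000000000000000000000000
Sum of its 56 digits: 62.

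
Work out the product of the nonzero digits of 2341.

24

2×3×4×1 = 24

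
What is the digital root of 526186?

5+2+6+1+8+6 = 28
2+8 = 10
1+0 = 1
(Equivalently, 526186 mod 9 = 1.)

1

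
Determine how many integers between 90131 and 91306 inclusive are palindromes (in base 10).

The integers in [90131, 91306] that are palindromes (in base 10): 90209, 90309, 90409, 90509, 90609, 90709, …, 91119, 91219.
11 qualify.

11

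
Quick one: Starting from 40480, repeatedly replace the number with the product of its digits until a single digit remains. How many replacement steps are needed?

1

40480 → 0 (1 step)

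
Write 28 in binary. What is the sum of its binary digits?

28 in base 2 is 11100.
Digit sum: 1+1+1+0+0 = 3.

3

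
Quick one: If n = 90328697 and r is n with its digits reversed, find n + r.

Reverse of 90328697 is 79682309.
90328697 + 79682309 = 170011006

170011006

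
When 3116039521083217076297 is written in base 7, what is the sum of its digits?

83

3116039521083217076297 in base 7 is 22156562022533623361130455.
Digit sum: 2+2+1+5+6+5+6+2+0+2+2+5+3+3+6+2+3+3+6+1+1+3+0+4+5+5 = 83.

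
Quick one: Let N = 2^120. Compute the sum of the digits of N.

2^120 = 1329227995784915872903807060280344576
Sum of its 37 digits: 172.

172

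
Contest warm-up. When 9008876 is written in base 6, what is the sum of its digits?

21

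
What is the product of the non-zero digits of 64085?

960

6×4×8×5 = 960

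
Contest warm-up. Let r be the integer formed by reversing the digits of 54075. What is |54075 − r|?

Reverse of 54075 is 57045.
|54075 − 57045| = 2970

2970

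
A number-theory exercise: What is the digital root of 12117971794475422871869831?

7

1+2+1+1+7+9+7+1+7+9+4+4+7+5+4+2+2+8+7+1+8+6+9+8+3+1 = 124
1+2+4 = 7
(Equivalently, 12117971794475422871869831 mod 9 = 7.)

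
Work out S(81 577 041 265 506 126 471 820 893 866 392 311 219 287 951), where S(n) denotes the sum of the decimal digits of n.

191

8+1+5+7+7+0+4+1+2+6+5+5+0+6+1+2+6+4+7+1+8+2+0+8+9+3+8+6+6+3+9+2+3+1+1+2+1+9+2+8+7+9+5+1 = 191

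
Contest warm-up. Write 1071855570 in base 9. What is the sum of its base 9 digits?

50

1071855570 in base 9 is 2680786373.
Digit sum: 2+6+8+0+7+8+6+3+7+3 = 50.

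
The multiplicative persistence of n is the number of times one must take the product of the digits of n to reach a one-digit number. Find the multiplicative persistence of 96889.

2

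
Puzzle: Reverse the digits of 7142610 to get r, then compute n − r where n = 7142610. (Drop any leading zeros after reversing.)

6980193

Reverse of 7142610 is 162417.
7142610 − 162417 = 6980193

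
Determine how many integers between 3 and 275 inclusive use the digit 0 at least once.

45

The integers in [3, 275] that use the digit 0 at least once: 10, 20, 30, 40, 50, 60, …, 260, 270.
45 qualify.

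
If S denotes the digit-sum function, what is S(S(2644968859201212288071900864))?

5

First digit sum: 122.
1+2+2 = 5.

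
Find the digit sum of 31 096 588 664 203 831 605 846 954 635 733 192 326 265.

3+1+0+9+6+5+8+8+6+6+4+2+0+3+8+3+1+6+0+5+8+4+6+9+5+4+6+3+5+7+3+3+1+9+2+3+2+6+2+6+5 = 183

183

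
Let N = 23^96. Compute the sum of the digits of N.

23^96 = 53195176926765696927153478534452614992038763632925013441836572229310334363225300624827634775738175621990618215984960427026490837761
Sum of its 131 digits: 586.

586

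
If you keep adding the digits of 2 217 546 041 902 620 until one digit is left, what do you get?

6

2+2+1+7+5+4+6+0+4+1+9+0+2+6+2+0 = 51
5+1 = 6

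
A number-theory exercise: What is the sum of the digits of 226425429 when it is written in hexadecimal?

226425429 in base 16 is D7EFA55.
Digit sum: 13+7+14+15+10+5+5 = 69.

69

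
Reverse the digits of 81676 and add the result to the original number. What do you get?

Reverse of 81676 is 67618.
81676 + 67618 = 149294

149294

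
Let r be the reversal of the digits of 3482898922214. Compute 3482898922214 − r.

-639400060629

Reverse of 3482898922214 is 4122298982843.
3482898922214 − 4122298982843 = -639400060629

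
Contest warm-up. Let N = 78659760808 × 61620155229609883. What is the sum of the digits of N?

127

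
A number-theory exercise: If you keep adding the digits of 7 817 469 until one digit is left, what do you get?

7+8+1+7+4+6+9 = 42
4+2 = 6
(Equivalently, 7 817 469 mod 9 = 6.)

6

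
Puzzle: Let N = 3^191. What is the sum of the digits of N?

387

3^191 = 13494588674281093803728157396523884917402502294030101914066705367021922008906273586058258347
Sum of its 92 digits: 387.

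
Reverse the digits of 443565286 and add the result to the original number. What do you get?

1126130630

Reverse of 443565286 is 682565344.
443565286 + 682565344 = 1126130630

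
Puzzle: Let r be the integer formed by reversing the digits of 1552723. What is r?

Reversing 1552723 gives 3272551.

3272551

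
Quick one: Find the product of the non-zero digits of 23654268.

69120

2×3×6×5×4×2×6×8 = 69120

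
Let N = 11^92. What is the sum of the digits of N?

445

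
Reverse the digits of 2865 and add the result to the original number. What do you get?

8547

Reverse of 2865 is 5682.
2865 + 5682 = 8547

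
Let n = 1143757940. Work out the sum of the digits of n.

41

1+1+4+3+7+5+7+9+4+0 = 41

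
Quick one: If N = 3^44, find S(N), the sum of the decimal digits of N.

90

3^44 = 984770902183611232881
Sum of its 21 digits: 90.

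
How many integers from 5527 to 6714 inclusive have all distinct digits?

571

The integers in [5527, 6714] that have all distinct digits: 5601, 5602, 5603, 5604, 5607, 5608, …, 6713, 6714.
571 qualify.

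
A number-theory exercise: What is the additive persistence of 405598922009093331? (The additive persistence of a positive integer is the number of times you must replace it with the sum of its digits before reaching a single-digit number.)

405598922009093331 → 72 → 9 (2 steps)

2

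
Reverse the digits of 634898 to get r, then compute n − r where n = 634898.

-263538

Reverse of 634898 is 898436.
634898 − 898436 = -263538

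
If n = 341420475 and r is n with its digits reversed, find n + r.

Reverse of 341420475 is 574024143.
341420475 + 574024143 = 915444618

915444618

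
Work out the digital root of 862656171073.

8+6+2+6+5+6+1+7+1+0+7+3 = 52
5+2 = 7

7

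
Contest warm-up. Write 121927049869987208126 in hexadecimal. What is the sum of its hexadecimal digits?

161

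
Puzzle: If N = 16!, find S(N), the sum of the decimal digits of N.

63

16! = 20922789888000
Sum of its 14 digits: 63.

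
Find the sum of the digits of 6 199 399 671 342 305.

6+1+9+9+3+9+9+6+7+1+3+4+2+3+0+5 = 77

77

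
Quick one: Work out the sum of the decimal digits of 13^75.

397

13^75 = 351359275572476457528076248233878088223680602077771392868333936199179517454013845557
Sum of its 84 digits: 397.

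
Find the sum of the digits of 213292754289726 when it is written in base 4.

213292754289726 in base 4 is 300133310112312210100332.
Digit sum: 3+0+0+1+3+3+3+1+0+1+1+2+3+1+2+2+1+0+1+0+0+3+3+2 = 36.

36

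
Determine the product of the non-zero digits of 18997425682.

1×8×9×9×7×4×2×5×6×8×2 = 17418240

17418240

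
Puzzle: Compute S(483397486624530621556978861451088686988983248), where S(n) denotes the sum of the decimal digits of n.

4+8+3+3+9+7+4+8+6+6+2+4+5+3+0+6+2+1+5+5+6+9+7+8+8+6+1+4+5+1+0+8+8+6+8+6+9+8+8+9+8+3+2+4+8 = 241

241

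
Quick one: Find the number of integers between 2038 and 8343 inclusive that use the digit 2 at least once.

The integers in [2038, 8343] that use the digit 2 at least once: 2038, 2039, 2040, 2041, 2042, 2043, …, 8332, 8342.
2469 qualify.

2469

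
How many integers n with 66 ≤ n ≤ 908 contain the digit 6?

241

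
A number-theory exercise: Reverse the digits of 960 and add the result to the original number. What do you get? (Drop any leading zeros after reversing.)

Reverse of 960 is 69.
960 + 69 = 1029

1029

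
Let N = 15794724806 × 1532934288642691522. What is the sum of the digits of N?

15794724806 × 1532934288642691522 = 24212275234792683853139294732
Sum of its 29 digits: 125.

125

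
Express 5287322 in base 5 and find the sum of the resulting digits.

26

5287322 in base 5 is 2323143242.
Digit sum: 2+3+2+3+1+4+3+2+4+2 = 26.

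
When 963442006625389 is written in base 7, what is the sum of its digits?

55

963442006625389 in base 7 is 406635250031542504.
Digit sum: 4+0+6+6+3+5+2+5+0+0+3+1+5+4+2+5+0+4 = 55.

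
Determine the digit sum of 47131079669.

53

4+7+1+3+1+0+7+9+6+6+9 = 53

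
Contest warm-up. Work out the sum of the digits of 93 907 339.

9+3+9+0+7+3+3+9 = 43

43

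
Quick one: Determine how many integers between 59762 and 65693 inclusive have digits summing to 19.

377

The integers in [59762, 65693] that have digits summing to 19: 60049, 60058, 60067, 60076, 60085, 60094, …, 65611, 65620.
377 qualify.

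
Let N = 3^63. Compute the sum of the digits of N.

3^63 = 1144561273430837494885949696427
Sum of its 31 digits: 153.

153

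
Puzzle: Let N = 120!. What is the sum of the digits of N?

783

120! = 6689502913449127057588118054090372586752746333138029810295671352301633557244962989366874165271984981308157637893214090552534408589408121859898481114389650005964960521256960000000000000000000000000000
Sum of its 199 digits: 783.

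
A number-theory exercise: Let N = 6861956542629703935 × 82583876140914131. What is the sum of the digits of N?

6861956542629703935 × 82583876140914131 = 566686969200866826849181244787805485
Sum of its 36 digits: 192.

192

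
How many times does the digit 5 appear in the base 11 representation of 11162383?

11162383 in base 11 is 6334511.
The digit 5 appears 1 time.

1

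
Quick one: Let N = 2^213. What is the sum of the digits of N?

323

2^213 = 13164036458569648337239753460458804039861886925068638906788872192
Sum of its 65 digits: 323.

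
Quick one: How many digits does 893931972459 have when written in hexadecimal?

10

893931972459 in base 16 is D0227F676B, which has 10 digits.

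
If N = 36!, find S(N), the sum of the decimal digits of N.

36! = 371993326789901217467999448150835200000000
Sum of its 42 digits: 171.

171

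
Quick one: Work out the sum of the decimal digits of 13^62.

13^62 = 1160079742193852504915146511382047428546764970438554956151425821551769
Sum of its 70 digits: 304.

304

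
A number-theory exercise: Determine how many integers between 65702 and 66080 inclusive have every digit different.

125

The integers in [65702, 66080] that have every digit different: 65702, 65703, 65704, 65708, 65709, 65710, …, 65984, 65987.
125 qualify.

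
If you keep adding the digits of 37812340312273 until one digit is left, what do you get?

1

3+7+8+1+2+3+4+0+3+1+2+2+7+3 = 46
4+6 = 10
1+0 = 1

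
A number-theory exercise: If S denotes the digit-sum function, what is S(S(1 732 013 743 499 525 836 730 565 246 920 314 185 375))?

15

First digit sum: 168.
1+6+8 = 15.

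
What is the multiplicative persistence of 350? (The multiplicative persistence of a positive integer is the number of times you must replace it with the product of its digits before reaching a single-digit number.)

350 → 0 (1 step)

1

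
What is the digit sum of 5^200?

556

5^200 = 62230152778611417071440640537801242405902521687211671331011166147896988340353834411839448231257136169569665895551224821247160434722900390625
Sum of its 140 digits: 556.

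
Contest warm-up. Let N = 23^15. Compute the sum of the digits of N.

23^15 = 266635235464391245607
Sum of its 21 digits: 89.

89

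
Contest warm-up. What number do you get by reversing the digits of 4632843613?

3163482364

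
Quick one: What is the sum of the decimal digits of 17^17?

98

17^17 = 827240261886336764177
Sum of its 21 digits: 98.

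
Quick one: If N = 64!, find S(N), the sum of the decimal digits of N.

324

64! = 126886932185884164103433389335161480802865516174545192198801894375214704230400000000000000
Sum of its 90 digits: 324.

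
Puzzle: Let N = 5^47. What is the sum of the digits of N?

5^47 = 710542735760100185871124267578125
Sum of its 33 digits: 128.

128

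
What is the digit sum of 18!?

18! = 6402373705728000
Sum of its 16 digits: 54.

54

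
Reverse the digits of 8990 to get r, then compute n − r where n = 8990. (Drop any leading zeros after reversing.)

7992

Reverse of 8990 is 998.
8990 − 998 = 7992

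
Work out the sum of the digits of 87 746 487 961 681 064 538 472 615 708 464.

162

8+7+7+4+6+4+8+7+9+6+1+6+8+1+0+6+4+5+3+8+4+7+2+6+1+5+7+0+8+4+6+4 = 162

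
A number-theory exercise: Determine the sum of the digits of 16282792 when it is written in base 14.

45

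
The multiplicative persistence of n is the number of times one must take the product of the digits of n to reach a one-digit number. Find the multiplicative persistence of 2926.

2926 → 216 → 12 → 2 (3 steps)

3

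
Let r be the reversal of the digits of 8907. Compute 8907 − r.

Reverse of 8907 is 7098.
8907 − 7098 = 1809

1809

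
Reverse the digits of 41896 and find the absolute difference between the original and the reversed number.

Reverse of 41896 is 69814.
|41896 − 69814| = 27918

27918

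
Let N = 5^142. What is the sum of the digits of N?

463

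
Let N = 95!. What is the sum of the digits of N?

95! = 10329978488239059262599702099394727095397746340117372869212250571234293987594703124871765375385424468563282236864226607350415360000000000000000000000
Sum of its 149 digits: 585.

585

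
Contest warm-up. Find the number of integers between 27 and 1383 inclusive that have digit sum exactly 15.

98

The integers in [27, 1383] that have digit sum exactly 15: 69, 78, 87, 96, 159, 168, …, 1374, 1383.
98 qualify.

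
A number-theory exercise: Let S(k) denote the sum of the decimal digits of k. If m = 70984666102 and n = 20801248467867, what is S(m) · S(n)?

3087

S(70984666102) = 7+0+9+8+4+6+6+6+1+0+2 = 49.
S(20801248467867) = 2+0+8+0+1+2+4+8+4+6+7+8+6+7 = 63.
49 · 63 = 3087.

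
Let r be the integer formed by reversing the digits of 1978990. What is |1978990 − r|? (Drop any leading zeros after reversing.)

980199

Reverse of 1978990 is 998791.
|1978990 − 998791| = 980199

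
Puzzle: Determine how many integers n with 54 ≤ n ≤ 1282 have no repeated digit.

788

The integers in [54, 1282] that have no repeated digit: 54, 56, 57, 58, 59, 60, …, 1279, 1280.
788 qualify.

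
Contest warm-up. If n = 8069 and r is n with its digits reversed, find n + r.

17677

Reverse of 8069 is 9608.
8069 + 9608 = 17677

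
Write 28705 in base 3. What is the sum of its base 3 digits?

28705 in base 3 is 1110101011.
Digit sum: 1+1+1+0+1+0+1+0+1+1 = 7.

7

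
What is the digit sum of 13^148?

688

13^148 = 730493139235594387402340945989622245809156822109107220556107750263328225384150729599136436520147038131382886942403219105232194692327656113761247626273869203878394321
Sum of its 165 digits: 688.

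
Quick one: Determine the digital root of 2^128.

4

The digital root of n equals n mod 9 (or 9 when 9 | n), so we need 2^128 mod 9.
2^128 ≡ 4 (mod 9), so the digital root is 4.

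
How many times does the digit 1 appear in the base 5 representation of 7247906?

4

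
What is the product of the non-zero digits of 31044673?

6048

3×1×4×4×6×7×3 = 6048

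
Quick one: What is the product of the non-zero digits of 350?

3×5 = 15

15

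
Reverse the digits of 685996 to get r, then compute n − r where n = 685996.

-13590

Reverse of 685996 is 699586.
685996 − 699586 = -13590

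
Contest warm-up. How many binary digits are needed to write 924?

10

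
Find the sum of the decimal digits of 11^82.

403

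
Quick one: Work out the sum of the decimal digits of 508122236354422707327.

75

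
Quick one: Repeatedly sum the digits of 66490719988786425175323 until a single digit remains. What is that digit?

3

6+6+4+9+0+7+1+9+9+8+8+7+8+6+4+2+5+1+7+5+3+2+3 = 120
1+2+0 = 3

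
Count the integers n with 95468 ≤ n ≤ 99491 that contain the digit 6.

1817

The integers in [95468, 99491] that contain the digit 6: 95468, 95469, 95476, 95486, 95496, 95506, …, 99476, 99486.
1817 qualify.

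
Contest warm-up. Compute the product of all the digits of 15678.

1×5×6×7×8 = 1680

1680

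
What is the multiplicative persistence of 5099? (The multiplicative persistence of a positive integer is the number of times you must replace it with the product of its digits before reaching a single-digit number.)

1

5099 → 0 (1 step)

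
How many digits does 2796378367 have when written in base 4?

16

2796378367 in base 4 is 2212223111203333, which has 16 digits.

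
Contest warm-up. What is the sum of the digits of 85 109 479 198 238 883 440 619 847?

8+5+1+0+9+4+7+9+1+9+8+2+3+8+8+8+3+4+4+0+6+1+9+8+4+7 = 136

136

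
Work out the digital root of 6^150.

9

The digital root of n equals n mod 9 (or 9 when 9 | n), so we need 6^150 mod 9.
6^150 ≡ 0 (mod 9), so the digital root is 9.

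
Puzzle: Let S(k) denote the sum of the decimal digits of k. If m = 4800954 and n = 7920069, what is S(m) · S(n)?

S(4800954) = 4+8+0+0+9+5+4 = 30.
S(7920069) = 7+9+2+0+0+6+9 = 33.
30 · 33 = 990.

990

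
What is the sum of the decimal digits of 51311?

5+1+3+1+1 = 11

11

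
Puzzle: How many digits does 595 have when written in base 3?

6

595 in base 3 is 211001, which has 6 digits.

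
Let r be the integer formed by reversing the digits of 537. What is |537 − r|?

198

Reverse of 537 is 735.
|537 − 735| = 198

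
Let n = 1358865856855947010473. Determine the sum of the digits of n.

1+3+5+8+8+6+5+8+5+6+8+5+5+9+4+7+0+1+0+4+7+3 = 108

108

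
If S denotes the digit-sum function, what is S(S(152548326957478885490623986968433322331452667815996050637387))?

First digit sum: 298.
2+9+8 = 19.

19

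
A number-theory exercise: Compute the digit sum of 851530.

8+5+1+5+3+0 = 22

22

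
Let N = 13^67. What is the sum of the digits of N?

328

13^67 = 430729487718382078107459493650574535887414006169042385334331347561420967317
Sum of its 75 digits: 328.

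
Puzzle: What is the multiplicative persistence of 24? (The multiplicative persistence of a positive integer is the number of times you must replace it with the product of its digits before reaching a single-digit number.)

1

24 → 8 (1 step)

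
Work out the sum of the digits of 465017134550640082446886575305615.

134

4+6+5+0+1+7+1+3+4+5+5+0+6+4+0+0+8+2+4+4+6+8+8+6+5+7+5+3+0+5+6+1+5 = 134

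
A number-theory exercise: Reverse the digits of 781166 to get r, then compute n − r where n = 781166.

Reverse of 781166 is 661187.
781166 − 661187 = 119979

119979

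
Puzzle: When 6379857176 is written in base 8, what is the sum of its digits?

35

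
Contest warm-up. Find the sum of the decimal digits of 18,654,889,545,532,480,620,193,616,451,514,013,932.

1+8+6+5+4+8+8+9+5+4+5+5+3+2+4+8+0+6+2+0+1+9+3+6+1+6+4+5+1+5+1+4+0+1+3+9+3+2 = 157

157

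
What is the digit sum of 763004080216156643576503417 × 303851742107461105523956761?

228

763004080216156643576503417 × 303851742107461105523956761 = 231840119008780194674911651796066238064071971076752337
Sum of its 54 digits: 228.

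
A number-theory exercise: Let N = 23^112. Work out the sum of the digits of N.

23^112 = 326225296085076848858563718410654151141615809040251066152384713871881795025767501189475562573468813548293606123684644644648419337255273771887086042216321
Sum of its 153 digits: 670.

670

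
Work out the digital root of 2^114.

The digital root of n equals n mod 9 (or 9 when 9 | n), so we need 2^114 mod 9.
2^114 ≡ 1 (mod 9), so the digital root is 1.

1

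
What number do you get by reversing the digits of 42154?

Reversing 42154 gives 45124.

45124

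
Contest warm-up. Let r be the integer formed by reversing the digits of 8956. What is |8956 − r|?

2358

Reverse of 8956 is 6598.
|8956 − 6598| = 2358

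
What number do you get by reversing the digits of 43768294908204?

40280949286734

Reversing 43768294908204 gives 40280949286734.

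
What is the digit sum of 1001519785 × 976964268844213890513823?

1001519785 × 976964268844213890513823 = 978449044485539294121417550488055
Sum of its 33 digits: 154.

154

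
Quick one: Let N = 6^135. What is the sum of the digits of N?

468

6^135 = 1123100968590805486067490785139871311149300510808491947285143687519677653346191462727898443913171541426176
Sum of its 106 digits: 468.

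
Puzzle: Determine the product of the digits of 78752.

7×8×7×5×2 = 3920

3920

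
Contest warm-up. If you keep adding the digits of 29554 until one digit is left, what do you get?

2+9+5+5+4 = 25
2+5 = 7
(Equivalently, 29554 mod 9 = 7.)

7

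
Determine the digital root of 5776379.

8

5+7+7+6+3+7+9 = 44
4+4 = 8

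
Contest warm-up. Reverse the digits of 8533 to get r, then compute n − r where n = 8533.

Reverse of 8533 is 3358.
8533 − 3358 = 5175

5175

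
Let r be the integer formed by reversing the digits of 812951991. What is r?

Reversing 812951991 gives 199159218.

199159218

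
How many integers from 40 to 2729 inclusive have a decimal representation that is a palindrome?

113

The integers in [40, 2729] that have a decimal representation that is a palindrome: 44, 55, 66, 77, 88, 99, …, 2552, 2662.
113 qualify.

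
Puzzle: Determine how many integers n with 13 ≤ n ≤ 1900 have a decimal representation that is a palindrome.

The integers in [13, 1900] that have a decimal representation that is a palindrome: 22, 33, 44, 55, 66, 77, …, 1771, 1881.
107 qualify.

107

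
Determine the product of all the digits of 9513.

9×5×1×3 = 135

135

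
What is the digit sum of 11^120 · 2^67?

11^120 · 2^67 = 13681443726355501456968353449963000709223107488222531230697859505591841316610570810798091025570808010762813159915835593433575644633488436418838528
Sum of its 146 digits: 632.

632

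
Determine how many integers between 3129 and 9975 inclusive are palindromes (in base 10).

The integers in [3129, 9975] that are palindromes (in base 10): 3223, 3333, 3443, 3553, 3663, 3773, …, 9779, 9889.
67 qualify.

67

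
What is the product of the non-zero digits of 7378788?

526848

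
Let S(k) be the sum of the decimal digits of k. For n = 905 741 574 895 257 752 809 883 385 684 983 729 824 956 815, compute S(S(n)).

First digit sum: 248.
2+4+8 = 14.

14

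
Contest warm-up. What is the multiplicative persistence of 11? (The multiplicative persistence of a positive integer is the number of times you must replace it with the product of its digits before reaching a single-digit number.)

1

11 → 1 (1 step)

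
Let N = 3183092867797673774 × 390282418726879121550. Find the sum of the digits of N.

3183092867797673774 × 390282418726879121550 = 1242305183476354202848748927978593229700
Sum of its 40 digits: 180.

180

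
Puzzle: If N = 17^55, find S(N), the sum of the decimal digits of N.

17^55 = 47281437919523785105637649421170102074198138677247896785466116833393
Sum of its 68 digits: 314.

314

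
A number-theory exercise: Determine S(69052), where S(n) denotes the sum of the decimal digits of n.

6+9+0+5+2 = 22

22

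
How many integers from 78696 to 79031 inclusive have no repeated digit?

55

The integers in [78696, 79031] that have no repeated digit: 78901, 78902, 78903, 78904, 78905, 78906, …, 79028, 79031.
55 qualify.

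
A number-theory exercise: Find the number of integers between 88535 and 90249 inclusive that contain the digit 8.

The integers in [88535, 90249] that contain the digit 8: 88535, 88536, 88537, 88538, 88539, 88540, …, 90238, 90248.
1508 qualify.

1508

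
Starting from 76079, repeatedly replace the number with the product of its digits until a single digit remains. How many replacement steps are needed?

76079 → 0 (1 step)

1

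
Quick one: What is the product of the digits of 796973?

71442

7×9×6×9×7×3 = 71442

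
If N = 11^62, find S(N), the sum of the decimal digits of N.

283

11^62 = 36842278384511590048508364738593731731323648223070468723255659721
Sum of its 65 digits: 283.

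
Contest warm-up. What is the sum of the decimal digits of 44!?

44! = 2658271574788448768043625811014615890319638528000000000
Sum of its 55 digits: 216.

216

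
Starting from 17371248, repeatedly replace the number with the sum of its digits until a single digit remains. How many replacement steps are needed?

17371248 → 33 → 6 (2 steps)

2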